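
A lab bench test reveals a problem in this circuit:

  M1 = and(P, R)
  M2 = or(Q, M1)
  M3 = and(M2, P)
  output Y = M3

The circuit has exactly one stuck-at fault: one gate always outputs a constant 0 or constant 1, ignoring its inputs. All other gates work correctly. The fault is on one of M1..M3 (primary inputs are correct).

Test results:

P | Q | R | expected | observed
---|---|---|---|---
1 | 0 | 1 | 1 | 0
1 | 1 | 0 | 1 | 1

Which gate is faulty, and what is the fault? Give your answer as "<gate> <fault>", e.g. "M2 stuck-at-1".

Fault-free values for test 1 (P=1, Q=0, R=1): M1=1, M2=1, M3=1, giving Y=1. Observed 0.
Test 1: faults giving observed 0 are {M1 stuck-at-0, M2 stuck-at-0, M3 stuck-at-0}.
Test 2 (P=1, Q=1, R=0): fault-free M1=0, M2=1, M3=1 → 1; observed 1. Eliminates M2 stuck-at-0, M3 stuck-at-0.
Only M1 stuck-at-0 is consistent with every test.

M1 stuck-at-0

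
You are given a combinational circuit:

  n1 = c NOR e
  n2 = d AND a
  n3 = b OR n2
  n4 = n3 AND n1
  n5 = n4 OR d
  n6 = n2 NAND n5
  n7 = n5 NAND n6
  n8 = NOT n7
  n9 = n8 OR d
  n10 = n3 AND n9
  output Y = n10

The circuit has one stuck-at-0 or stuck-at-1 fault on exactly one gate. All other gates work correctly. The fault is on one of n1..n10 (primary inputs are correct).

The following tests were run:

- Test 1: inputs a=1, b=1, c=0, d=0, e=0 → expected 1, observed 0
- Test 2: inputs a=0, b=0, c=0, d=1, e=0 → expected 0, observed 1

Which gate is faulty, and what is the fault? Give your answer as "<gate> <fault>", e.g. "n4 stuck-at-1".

Fault-free values for test 1 (a=1, b=1, c=0, d=0, e=0): n1=1, n2=0, n3=1, n4=1, n5=1, n6=1, n7=0, n8=1, n9=1, n10=1, giving Y=1. Observed 0.
Test 1: faults giving observed 0 are {n1 stuck-at-0, n2 stuck-at-1, n3 stuck-at-0, n4 stuck-at-0, n5 stuck-at-0, n6 stuck-at-0, n7 stuck-at-1, n8 stuck-at-0, n9 stuck-at-0, n10 stuck-at-0}.
Test 2 (a=0, b=0, c=0, d=1, e=0): fault-free n1=1, n2=0, n3=0, n4=0, n5=1, n6=1, n7=0, n8=1, n9=1, n10=0 → 0; observed 1. Eliminates n1 stuck-at-0, n3 stuck-at-0, n4 stuck-at-0, n5 stuck-at-0, n6 stuck-at-0, n7 stuck-at-1, n8 stuck-at-0, n9 stuck-at-0, n10 stuck-at-0.
Only n2 stuck-at-1 is consistent with every test.

n2 stuck-at-1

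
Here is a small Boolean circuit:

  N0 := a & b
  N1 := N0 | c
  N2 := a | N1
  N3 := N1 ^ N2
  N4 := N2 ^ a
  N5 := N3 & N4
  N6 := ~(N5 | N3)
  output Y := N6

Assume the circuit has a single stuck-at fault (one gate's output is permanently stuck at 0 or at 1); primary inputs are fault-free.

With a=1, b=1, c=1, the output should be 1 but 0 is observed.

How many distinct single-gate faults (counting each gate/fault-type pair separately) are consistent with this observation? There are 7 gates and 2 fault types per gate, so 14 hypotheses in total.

Fault-free: N0=1, N1=1, N2=1, N3=0, N4=0, N5=0, N6=1 → 1. Observed 0.
  N0 stuck-at-0: output 1 ✗
  N0 stuck-at-1: output 1 ✗
  N1 stuck-at-0: output 0 ✓
  N1 stuck-at-1: output 1 ✗
  N2 stuck-at-0: output 0 ✓
  N2 stuck-at-1: output 1 ✗
  N3 stuck-at-0: output 1 ✗
  N3 stuck-at-1: output 0 ✓
  N4 stuck-at-0: output 1 ✗
  N4 stuck-at-1: output 1 ✗
  N5 stuck-at-0: output 1 ✗
  N5 stuck-at-1: output 0 ✓
  N6 stuck-at-0: output 0 ✓
  N6 stuck-at-1: output 1 ✗
Consistent faults: {N1 stuck-at-0, N2 stuck-at-0, N3 stuck-at-1, N5 stuck-at-1, N6 stuck-at-0} — 5 in all.

5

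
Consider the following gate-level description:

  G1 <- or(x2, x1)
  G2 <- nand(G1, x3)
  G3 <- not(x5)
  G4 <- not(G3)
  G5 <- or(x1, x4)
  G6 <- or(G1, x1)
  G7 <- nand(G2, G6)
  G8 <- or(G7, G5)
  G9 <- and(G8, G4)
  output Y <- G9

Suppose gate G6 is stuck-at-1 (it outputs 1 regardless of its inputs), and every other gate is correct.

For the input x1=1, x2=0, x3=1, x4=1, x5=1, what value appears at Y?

Propagate with G6 forced: G1=1, G2=0, G3=0, G4=1, G5=1, G6=1 [stuck-at-1], G7=1, G8=1, G9=1.
So Y = 1. (Same as the fault-free value — the fault is masked on this input.)

1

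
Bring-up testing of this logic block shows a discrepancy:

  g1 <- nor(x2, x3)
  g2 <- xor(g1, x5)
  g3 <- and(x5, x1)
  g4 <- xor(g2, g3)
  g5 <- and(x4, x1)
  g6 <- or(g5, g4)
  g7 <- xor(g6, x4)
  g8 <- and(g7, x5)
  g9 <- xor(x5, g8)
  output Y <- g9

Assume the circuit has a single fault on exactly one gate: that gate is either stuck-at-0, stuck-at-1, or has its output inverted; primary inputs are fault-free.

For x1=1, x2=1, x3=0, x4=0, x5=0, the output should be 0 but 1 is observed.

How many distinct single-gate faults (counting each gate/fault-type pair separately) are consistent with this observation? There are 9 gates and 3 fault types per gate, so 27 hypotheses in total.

Fault-free: g1=0, g2=0, g3=0, g4=0, g5=0, g6=0, g7=0, g8=0, g9=0 → 0. Observed 1.
  g1: none of the 3 fault types match ✗
  g2: none of the 3 fault types match ✗
  g3: none of the 3 fault types match ✗
  g4: none of the 3 fault types match ✗
  g5: none of the 3 fault types match ✗
  g6: none of the 3 fault types match ✗
  g7: none of the 3 fault types match ✗
  g8: stuck-at-1, inverted output ✓; others ✗
  g9: stuck-at-1, inverted output ✓; others ✗
Consistent faults: {g8 stuck-at-1, g8 inverted output, g9 stuck-at-1, g9 inverted output} — 4 in all.

4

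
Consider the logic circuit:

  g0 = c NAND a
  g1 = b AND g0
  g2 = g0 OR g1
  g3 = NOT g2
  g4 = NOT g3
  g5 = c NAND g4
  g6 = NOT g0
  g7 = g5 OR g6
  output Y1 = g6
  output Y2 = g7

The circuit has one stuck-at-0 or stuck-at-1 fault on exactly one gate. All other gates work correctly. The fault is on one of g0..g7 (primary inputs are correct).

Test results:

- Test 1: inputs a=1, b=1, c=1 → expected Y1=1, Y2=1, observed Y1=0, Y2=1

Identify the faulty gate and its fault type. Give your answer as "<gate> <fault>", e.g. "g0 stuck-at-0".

g6 stuck-at-0

Fault-free values for test 1 (a=1, b=1, c=1): g0=0, g1=0, g2=0, g3=1, g4=0, g5=1, g6=1, g7=1, giving Y1=1, Y2=1. Observed Y1=0, Y2=1.
Test 1: faults giving observed Y1=0, Y2=1 are {g6 stuck-at-0}.
Only g6 stuck-at-0 is consistent with every test.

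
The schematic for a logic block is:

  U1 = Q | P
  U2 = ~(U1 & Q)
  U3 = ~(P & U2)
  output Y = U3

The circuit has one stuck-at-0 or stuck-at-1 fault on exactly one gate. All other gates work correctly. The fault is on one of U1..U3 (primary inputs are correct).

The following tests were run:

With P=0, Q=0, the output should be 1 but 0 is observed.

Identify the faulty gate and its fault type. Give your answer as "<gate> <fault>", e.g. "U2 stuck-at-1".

Fault-free values for test 1 (P=0, Q=0): U1=0, U2=1, U3=1, giving Y=1. Observed 0.
Test 1: faults giving observed 0 are {U3 stuck-at-0}.
Only U3 stuck-at-0 is consistent with every test.

U3 stuck-at-0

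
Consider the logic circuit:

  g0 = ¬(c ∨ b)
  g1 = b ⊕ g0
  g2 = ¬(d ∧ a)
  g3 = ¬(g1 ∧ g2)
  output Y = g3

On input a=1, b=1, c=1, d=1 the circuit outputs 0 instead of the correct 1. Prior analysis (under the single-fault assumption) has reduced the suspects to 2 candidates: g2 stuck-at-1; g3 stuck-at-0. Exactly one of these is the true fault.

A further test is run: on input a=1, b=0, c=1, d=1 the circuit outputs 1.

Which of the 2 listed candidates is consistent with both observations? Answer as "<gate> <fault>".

g2 stuck-at-1

Evaluate each candidate on input a=1, b=0, c=1, d=1:
  g2 stuck-at-1: g0=0, g1=0, g2=1 [stuck-at-1], g3=1 → 1 — matches
  g3 stuck-at-0: g0=0, g1=0, g2=0, g3=0 [stuck-at-0] → 0 — eliminated
Only g2 stuck-at-1 reproduces the observed 1.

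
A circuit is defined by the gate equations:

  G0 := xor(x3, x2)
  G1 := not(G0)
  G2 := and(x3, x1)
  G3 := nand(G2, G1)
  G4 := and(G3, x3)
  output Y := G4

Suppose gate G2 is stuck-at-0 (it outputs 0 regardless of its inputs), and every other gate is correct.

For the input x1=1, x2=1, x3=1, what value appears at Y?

1

Propagate with G2 forced: G0=0, G1=1, G2=0 [stuck-at-0], G3=1, G4=1.
So Y = 1. (Without the fault it would be 0.)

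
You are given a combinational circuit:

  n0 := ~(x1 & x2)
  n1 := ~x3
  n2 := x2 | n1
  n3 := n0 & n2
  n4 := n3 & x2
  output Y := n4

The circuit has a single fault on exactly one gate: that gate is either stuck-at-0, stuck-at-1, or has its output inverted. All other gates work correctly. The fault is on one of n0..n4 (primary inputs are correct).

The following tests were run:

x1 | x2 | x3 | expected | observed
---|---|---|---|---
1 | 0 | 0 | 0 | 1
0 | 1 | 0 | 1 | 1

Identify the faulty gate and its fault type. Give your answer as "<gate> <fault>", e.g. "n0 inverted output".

Fault-free values for test 1 (x1=1, x2=0, x3=0): n0=1, n1=1, n2=1, n3=1, n4=0, giving Y=0. Observed 1.
Test 1: faults giving observed 1 are {n4 stuck-at-1, n4 inverted output}.
Test 2 (x1=0, x2=1, x3=0): fault-free n0=1, n1=1, n2=1, n3=1, n4=1 → 1; observed 1. Eliminates n4 inverted output.
Only n4 stuck-at-1 is consistent with every test.

n4 stuck-at-1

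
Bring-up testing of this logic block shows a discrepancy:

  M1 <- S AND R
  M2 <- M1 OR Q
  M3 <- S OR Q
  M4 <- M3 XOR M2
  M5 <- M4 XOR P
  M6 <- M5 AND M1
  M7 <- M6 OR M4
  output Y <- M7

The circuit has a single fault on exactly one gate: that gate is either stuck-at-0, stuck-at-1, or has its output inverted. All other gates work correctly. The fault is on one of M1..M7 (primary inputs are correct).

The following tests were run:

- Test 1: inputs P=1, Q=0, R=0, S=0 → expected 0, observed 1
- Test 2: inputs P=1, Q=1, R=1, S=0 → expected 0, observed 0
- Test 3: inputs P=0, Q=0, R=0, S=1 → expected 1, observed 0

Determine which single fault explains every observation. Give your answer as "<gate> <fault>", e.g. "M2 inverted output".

Fault-free values for test 1 (P=1, Q=0, R=0, S=0): M1=0, M2=0, M3=0, M4=0, M5=1, M6=0, M7=0, giving Y=0. Observed 1.
Test 1: faults giving observed 1 are {M1 stuck-at-1, M1 inverted output, M2 stuck-at-1, M2 inverted output, M3 stuck-at-1, M3 inverted output, M4 stuck-at-1, M4 inverted output, M6 stuck-at-1, M6 inverted output, M7 stuck-at-1, M7 inverted output}.
Test 2 (P=1, Q=1, R=1, S=0): fault-free M1=0, M2=1, M3=1, M4=0, M5=1, M6=0, M7=0 → 0; observed 0. Eliminates M1 stuck-at-1, M1 inverted output, M2 inverted output, M3 inverted output, M4 stuck-at-1, M4 inverted output, M6 stuck-at-1, M6 inverted output, M7 stuck-at-1, M7 inverted output.
Test 3 (P=0, Q=0, R=0, S=1): fault-free M1=0, M2=0, M3=1, M4=1, M5=1, M6=0, M7=1 → 1; observed 0. Eliminates M3 stuck-at-1.
Only M2 stuck-at-1 is consistent with every test.

M2 stuck-at-1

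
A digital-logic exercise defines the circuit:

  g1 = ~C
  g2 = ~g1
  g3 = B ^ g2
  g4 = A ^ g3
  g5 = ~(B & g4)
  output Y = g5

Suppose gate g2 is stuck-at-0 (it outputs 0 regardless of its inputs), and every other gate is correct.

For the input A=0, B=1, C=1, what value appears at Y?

Propagate with g2 forced: g1=0, g2=0 [stuck-at-0], g3=1, g4=1, g5=0.
So Y = 0. (Without the fault it would be 1.)

0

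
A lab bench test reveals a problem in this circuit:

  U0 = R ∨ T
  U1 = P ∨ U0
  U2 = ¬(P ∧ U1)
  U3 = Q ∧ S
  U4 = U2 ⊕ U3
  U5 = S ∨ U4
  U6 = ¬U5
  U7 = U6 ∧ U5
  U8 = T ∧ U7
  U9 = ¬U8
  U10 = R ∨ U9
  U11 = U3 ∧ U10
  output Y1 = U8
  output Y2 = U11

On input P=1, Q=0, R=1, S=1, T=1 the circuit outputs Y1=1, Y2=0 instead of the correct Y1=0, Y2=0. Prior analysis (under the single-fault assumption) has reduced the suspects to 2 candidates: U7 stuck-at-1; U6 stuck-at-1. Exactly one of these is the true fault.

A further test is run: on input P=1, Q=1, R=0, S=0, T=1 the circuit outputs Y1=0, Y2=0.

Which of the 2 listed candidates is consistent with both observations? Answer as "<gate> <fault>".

Evaluate each candidate on input P=1, Q=1, R=0, S=0, T=1:
  U7 stuck-at-1: U0=1, U1=1, U2=0, U3=0, U4=0, U5=0, U6=1, U7=1 [stuck-at-1], U8=1, U9=0, U10=0, U11=0 → Y1=1, Y2=0 — eliminated
  U6 stuck-at-1: U0=1, U1=1, U2=0, U3=0, U4=0, U5=0, U6=1 [stuck-at-1], U7=0, U8=0, U9=1, U10=1, U11=0 → Y1=0, Y2=0 — matches
Only U6 stuck-at-1 reproduces the observed Y1=0, Y2=0.

U6 stuck-at-1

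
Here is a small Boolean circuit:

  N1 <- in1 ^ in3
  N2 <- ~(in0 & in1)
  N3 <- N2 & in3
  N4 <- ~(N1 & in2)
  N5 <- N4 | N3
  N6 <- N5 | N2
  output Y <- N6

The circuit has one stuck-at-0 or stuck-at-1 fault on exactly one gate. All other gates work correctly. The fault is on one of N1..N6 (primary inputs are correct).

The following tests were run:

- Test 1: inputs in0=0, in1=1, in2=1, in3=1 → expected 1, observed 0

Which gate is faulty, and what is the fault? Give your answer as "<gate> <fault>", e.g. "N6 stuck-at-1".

Fault-free values for test 1 (in0=0, in1=1, in2=1, in3=1): N1=0, N2=1, N3=1, N4=1, N5=1, N6=1, giving Y=1. Observed 0.
Test 1: faults giving observed 0 are {N6 stuck-at-0}.
Only N6 stuck-at-0 is consistent with every test.

N6 stuck-at-0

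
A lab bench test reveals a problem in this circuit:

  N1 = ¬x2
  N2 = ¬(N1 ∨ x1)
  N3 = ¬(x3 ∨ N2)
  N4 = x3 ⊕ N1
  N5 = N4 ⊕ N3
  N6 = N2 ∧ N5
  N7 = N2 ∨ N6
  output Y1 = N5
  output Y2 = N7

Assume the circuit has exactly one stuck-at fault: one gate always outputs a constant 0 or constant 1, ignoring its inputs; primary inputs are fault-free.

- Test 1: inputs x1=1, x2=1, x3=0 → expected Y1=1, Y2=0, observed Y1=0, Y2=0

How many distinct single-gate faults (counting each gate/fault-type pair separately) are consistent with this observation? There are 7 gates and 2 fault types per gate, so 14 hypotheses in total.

Fault-free: N1=0, N2=0, N3=1, N4=0, N5=1, N6=0, N7=0 → Y1=1, Y2=0. Observed Y1=0, Y2=0.
  N1 stuck-at-0: output Y1=1, Y2=0 ✗
  N1 stuck-at-1: output Y1=0, Y2=0 ✓
  N2 stuck-at-0: output Y1=1, Y2=0 ✗
  N2 stuck-at-1: output Y1=0, Y2=1 ✗
  N3 stuck-at-0: output Y1=0, Y2=0 ✓
  N3 stuck-at-1: output Y1=1, Y2=0 ✗
  N4 stuck-at-0: output Y1=1, Y2=0 ✗
  N4 stuck-at-1: output Y1=0, Y2=0 ✓
  N5 stuck-at-0: output Y1=0, Y2=0 ✓
  N5 stuck-at-1: output Y1=1, Y2=0 ✗
  N6 stuck-at-0: output Y1=1, Y2=0 ✗
  N6 stuck-at-1: output Y1=1, Y2=1 ✗
  N7 stuck-at-0: output Y1=1, Y2=0 ✗
  N7 stuck-at-1: output Y1=1, Y2=1 ✗
Consistent faults: {N1 stuck-at-1, N3 stuck-at-0, N4 stuck-at-1, N5 stuck-at-0} — 4 in all.

4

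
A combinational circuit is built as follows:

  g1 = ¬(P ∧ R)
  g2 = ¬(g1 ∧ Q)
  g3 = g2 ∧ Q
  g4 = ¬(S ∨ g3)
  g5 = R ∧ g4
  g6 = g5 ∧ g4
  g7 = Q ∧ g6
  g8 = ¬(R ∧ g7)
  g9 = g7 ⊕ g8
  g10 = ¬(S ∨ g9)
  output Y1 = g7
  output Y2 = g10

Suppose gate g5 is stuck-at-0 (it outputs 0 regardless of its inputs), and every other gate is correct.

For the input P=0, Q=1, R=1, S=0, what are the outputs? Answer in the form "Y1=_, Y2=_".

Y1=0, Y2=0

Propagate with g5 forced: g1=1, g2=0, g3=0, g4=1, g5=0 [stuck-at-0], g6=0, g7=0, g8=1, g9=1, g10=0.
So the outputs are Y1=0, Y2=0. (Without the fault they would be Y1=1, Y2=0.)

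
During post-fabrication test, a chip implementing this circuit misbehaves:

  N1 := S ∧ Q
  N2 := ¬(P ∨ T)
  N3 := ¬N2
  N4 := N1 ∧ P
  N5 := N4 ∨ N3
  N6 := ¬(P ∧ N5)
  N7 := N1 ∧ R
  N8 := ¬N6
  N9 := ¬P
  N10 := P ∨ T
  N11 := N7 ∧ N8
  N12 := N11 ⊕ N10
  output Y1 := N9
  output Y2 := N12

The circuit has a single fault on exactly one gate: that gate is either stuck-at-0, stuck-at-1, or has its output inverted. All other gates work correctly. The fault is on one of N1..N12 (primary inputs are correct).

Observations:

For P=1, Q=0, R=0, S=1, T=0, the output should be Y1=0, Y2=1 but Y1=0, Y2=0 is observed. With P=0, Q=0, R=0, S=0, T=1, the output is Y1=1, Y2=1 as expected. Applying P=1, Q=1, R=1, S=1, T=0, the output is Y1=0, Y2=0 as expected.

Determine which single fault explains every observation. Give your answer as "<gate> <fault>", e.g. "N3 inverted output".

Fault-free values for test 1 (P=1, Q=0, R=0, S=1, T=0): N1=0, N2=0, N3=1, N4=0, N5=1, N6=0, N7=0, N8=1, N9=0, N10=1, N11=0, N12=1, giving Y1=0, Y2=1. Observed Y1=0, Y2=0.
Test 1: faults giving observed Y1=0, Y2=0 are {N7 stuck-at-1, N7 inverted output, N10 stuck-at-0, N10 inverted output, N11 stuck-at-1, N11 inverted output, N12 stuck-at-0, N12 inverted output}.
Test 2 (P=0, Q=0, R=0, S=0, T=1): fault-free N1=0, N2=0, N3=1, N4=0, N5=1, N6=1, N7=0, N8=0, N9=1, N10=1, N11=0, N12=1 → Y1=1, Y2=1; observed Y1=1, Y2=1. Eliminates N10 stuck-at-0, N10 inverted output, N11 stuck-at-1, N11 inverted output, N12 stuck-at-0, N12 inverted output.
Test 3 (P=1, Q=1, R=1, S=1, T=0): fault-free N1=1, N2=0, N3=1, N4=1, N5=1, N6=0, N7=1, N8=1, N9=0, N10=1, N11=1, N12=0 → Y1=0, Y2=0; observed Y1=0, Y2=0. Eliminates N7 inverted output.
Only N7 stuck-at-1 is consistent with every test.

N7 stuck-at-1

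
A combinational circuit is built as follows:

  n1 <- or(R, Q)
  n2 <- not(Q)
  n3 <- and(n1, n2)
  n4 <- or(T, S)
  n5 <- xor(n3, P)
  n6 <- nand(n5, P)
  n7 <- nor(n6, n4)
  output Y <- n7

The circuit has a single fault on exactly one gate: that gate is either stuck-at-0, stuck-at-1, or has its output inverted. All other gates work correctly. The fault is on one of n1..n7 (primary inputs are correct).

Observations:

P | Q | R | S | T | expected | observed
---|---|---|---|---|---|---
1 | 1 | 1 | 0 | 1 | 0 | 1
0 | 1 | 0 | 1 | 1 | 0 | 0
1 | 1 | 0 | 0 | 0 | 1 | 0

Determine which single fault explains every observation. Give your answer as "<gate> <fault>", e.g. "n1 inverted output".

Fault-free values for test 1 (P=1, Q=1, R=1, S=0, T=1): n1=1, n2=0, n3=0, n4=1, n5=1, n6=0, n7=0, giving Y=0. Observed 1.
Test 1: faults giving observed 1 are {n4 stuck-at-0, n4 inverted output, n7 stuck-at-1, n7 inverted output}.
Test 2 (P=0, Q=1, R=0, S=1, T=1): fault-free n1=1, n2=0, n3=0, n4=1, n5=0, n6=1, n7=0 → 0; observed 0. Eliminates n7 stuck-at-1, n7 inverted output.
Test 3 (P=1, Q=1, R=0, S=0, T=0): fault-free n1=1, n2=0, n3=0, n4=0, n5=1, n6=0, n7=1 → 1; observed 0. Eliminates n4 stuck-at-0.
Only n4 inverted output is consistent with every test.

n4 inverted output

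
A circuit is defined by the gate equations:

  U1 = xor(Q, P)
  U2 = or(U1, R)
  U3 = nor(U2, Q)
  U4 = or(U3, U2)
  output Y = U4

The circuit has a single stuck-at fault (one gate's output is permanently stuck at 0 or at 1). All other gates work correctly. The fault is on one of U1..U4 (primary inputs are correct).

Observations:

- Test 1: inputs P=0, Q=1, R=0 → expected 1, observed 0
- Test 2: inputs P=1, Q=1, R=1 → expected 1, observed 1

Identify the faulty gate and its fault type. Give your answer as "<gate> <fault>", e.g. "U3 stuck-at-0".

U1 stuck-at-0

Fault-free values for test 1 (P=0, Q=1, R=0): U1=1, U2=1, U3=0, U4=1, giving Y=1. Observed 0.
Test 1: faults giving observed 0 are {U1 stuck-at-0, U2 stuck-at-0, U4 stuck-at-0}.
Test 2 (P=1, Q=1, R=1): fault-free U1=0, U2=1, U3=0, U4=1 → 1; observed 1. Eliminates U2 stuck-at-0, U4 stuck-at-0.
Only U1 stuck-at-0 is consistent with every test.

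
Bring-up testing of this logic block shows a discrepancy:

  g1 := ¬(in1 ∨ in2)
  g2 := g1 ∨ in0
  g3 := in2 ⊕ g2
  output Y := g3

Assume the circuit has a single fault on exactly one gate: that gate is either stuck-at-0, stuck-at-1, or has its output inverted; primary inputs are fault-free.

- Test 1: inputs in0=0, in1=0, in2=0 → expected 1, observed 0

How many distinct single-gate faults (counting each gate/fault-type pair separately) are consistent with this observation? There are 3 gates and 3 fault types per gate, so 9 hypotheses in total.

Fault-free: g1=1, g2=1, g3=1 → 1. Observed 0.
  g1 stuck-at-0: output 0 ✓
  g1 stuck-at-1: output 1 ✗
  g1 inverted output: output 0 ✓
  g2 stuck-at-0: output 0 ✓
  g2 stuck-at-1: output 1 ✗
  g2 inverted output: output 0 ✓
  g3 stuck-at-0: output 0 ✓
  g3 stuck-at-1: output 1 ✗
  g3 inverted output: output 0 ✓
Consistent faults: {g1 stuck-at-0, g1 inverted output, g2 stuck-at-0, g2 inverted output, g3 stuck-at-0, g3 inverted output} — 6 in all.

6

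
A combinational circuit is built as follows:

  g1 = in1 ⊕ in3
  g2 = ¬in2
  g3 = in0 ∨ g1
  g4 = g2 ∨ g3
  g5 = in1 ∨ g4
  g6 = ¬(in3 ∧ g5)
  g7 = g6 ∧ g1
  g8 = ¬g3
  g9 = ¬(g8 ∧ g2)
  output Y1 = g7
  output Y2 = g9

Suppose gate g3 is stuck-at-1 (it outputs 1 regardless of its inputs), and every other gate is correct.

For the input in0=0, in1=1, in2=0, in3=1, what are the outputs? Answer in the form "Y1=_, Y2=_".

Y1=0, Y2=1

Propagate with g3 forced: g1=0, g2=1, g3=1 [stuck-at-1], g4=1, g5=1, g6=0, g7=0, g8=0, g9=1.
So the outputs are Y1=0, Y2=1. (Without the fault they would be Y1=0, Y2=0.)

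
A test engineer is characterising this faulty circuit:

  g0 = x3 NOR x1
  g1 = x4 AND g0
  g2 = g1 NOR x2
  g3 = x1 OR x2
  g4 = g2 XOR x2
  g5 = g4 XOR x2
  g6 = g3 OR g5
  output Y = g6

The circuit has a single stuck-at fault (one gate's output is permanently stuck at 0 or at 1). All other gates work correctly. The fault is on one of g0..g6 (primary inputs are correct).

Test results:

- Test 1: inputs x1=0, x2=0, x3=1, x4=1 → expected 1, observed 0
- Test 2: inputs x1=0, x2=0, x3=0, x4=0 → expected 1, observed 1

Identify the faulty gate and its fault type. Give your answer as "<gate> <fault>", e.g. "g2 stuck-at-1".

Fault-free values for test 1 (x1=0, x2=0, x3=1, x4=1): g0=0, g1=0, g2=1, g3=0, g4=1, g5=1, g6=1, giving Y=1. Observed 0.
Test 1: faults giving observed 0 are {g0 stuck-at-1, g1 stuck-at-1, g2 stuck-at-0, g4 stuck-at-0, g5 stuck-at-0, g6 stuck-at-0}.
Test 2 (x1=0, x2=0, x3=0, x4=0): fault-free g0=1, g1=0, g2=1, g3=0, g4=1, g5=1, g6=1 → 1; observed 1. Eliminates g1 stuck-at-1, g2 stuck-at-0, g4 stuck-at-0, g5 stuck-at-0, g6 stuck-at-0.
Only g0 stuck-at-1 is consistent with every test.

g0 stuck-at-1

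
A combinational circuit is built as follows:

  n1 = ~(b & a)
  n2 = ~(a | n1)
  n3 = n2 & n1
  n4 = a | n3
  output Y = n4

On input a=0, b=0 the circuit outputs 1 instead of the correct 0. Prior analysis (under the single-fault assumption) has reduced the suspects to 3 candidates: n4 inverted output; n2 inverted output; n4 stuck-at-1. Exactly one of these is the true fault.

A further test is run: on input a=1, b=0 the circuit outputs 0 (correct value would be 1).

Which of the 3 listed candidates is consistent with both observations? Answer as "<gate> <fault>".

n4 inverted output

Evaluate each candidate on input a=1, b=0:
  n4 inverted output: n1=1, n2=0, n3=0, n4=0 [inverted output] → 0 — matches
  n2 inverted output: n1=1, n2=1 [inverted output], n3=1, n4=1 → 1 — eliminated
  n4 stuck-at-1: n1=1, n2=0, n3=0, n4=1 [stuck-at-1] → 1 — eliminated
Only n4 inverted output reproduces the observed 0.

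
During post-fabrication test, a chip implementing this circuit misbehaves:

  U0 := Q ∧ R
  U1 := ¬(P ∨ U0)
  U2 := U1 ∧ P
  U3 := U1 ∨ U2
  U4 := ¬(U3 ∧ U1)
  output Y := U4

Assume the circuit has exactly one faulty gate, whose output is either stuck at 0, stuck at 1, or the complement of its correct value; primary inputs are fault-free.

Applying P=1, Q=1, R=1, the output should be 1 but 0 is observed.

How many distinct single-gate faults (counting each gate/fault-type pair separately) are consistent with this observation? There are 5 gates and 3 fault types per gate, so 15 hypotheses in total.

4

Fault-free: U0=1, U1=0, U2=0, U3=0, U4=1 → 1. Observed 0.
  U0: none of the 3 fault types match ✗
  U1: stuck-at-1, inverted output ✓; others ✗
  U2: none of the 3 fault types match ✗
  U3: none of the 3 fault types match ✗
  U4: stuck-at-0, inverted output ✓; others ✗
Consistent faults: {U1 stuck-at-1, U1 inverted output, U4 stuck-at-0, U4 inverted output} — 4 in all.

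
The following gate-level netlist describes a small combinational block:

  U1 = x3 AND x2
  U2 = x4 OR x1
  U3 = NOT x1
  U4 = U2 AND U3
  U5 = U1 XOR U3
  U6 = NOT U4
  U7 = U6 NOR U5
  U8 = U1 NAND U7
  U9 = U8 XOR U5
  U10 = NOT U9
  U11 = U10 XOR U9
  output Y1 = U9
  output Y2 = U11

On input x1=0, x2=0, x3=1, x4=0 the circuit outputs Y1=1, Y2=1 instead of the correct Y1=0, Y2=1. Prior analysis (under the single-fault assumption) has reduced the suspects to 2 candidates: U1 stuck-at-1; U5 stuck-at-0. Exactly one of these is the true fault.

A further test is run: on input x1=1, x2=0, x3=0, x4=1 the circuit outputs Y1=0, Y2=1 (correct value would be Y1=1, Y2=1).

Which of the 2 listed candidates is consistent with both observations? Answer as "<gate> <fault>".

U1 stuck-at-1

Evaluate each candidate on input x1=1, x2=0, x3=0, x4=1:
  U1 stuck-at-1: U1=1 [stuck-at-1], U2=1, U3=0, U4=0, U5=1, U6=1, U7=0, U8=1, U9=0, U10=1, U11=1 → Y1=0, Y2=1 — matches
  U5 stuck-at-0: U1=0, U2=1, U3=0, U4=0, U5=0 [stuck-at-0], U6=1, U7=0, U8=1, U9=1, U10=0, U11=1 → Y1=1, Y2=1 — eliminated
Only U1 stuck-at-1 reproduces the observed Y1=0, Y2=1.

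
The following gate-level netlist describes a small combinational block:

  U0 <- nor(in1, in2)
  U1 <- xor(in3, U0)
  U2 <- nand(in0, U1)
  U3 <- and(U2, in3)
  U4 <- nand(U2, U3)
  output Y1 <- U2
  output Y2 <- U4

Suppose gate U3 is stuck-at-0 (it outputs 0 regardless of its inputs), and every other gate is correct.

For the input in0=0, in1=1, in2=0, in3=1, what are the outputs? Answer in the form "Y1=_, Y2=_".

Propagate with U3 forced: U0=0, U1=1, U2=1, U3=0 [stuck-at-0], U4=1.
So the outputs are Y1=1, Y2=1. (Without the fault they would be Y1=1, Y2=0.)

Y1=1, Y2=1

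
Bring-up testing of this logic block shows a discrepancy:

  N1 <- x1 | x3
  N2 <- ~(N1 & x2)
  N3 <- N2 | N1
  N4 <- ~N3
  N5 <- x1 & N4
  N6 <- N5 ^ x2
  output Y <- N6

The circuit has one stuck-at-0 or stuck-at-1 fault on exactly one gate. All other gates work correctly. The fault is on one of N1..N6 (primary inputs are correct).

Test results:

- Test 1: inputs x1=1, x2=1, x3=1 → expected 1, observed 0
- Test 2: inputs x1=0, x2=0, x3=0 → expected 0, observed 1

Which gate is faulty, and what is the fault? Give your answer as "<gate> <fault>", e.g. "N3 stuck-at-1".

N5 stuck-at-1

Fault-free values for test 1 (x1=1, x2=1, x3=1): N1=1, N2=0, N3=1, N4=0, N5=0, N6=1, giving Y=1. Observed 0.
Test 1: faults giving observed 0 are {N3 stuck-at-0, N4 stuck-at-1, N5 stuck-at-1, N6 stuck-at-0}.
Test 2 (x1=0, x2=0, x3=0): fault-free N1=0, N2=1, N3=1, N4=0, N5=0, N6=0 → 0; observed 1. Eliminates N3 stuck-at-0, N4 stuck-at-1, N6 stuck-at-0.
Only N5 stuck-at-1 is consistent with every test.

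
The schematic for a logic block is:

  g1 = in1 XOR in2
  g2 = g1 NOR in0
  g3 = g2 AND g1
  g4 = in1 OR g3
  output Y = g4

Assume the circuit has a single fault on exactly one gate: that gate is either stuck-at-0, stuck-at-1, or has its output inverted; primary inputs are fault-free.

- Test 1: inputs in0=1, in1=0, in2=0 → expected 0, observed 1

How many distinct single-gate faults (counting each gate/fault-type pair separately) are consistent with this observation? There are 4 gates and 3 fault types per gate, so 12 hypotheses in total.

4

Fault-free: g1=0, g2=0, g3=0, g4=0 → 0. Observed 1.
  g1 stuck-at-0: output 0 ✗
  g1 stuck-at-1: output 0 ✗
  g1 inverted output: output 0 ✗
  g2 stuck-at-0: output 0 ✗
  g2 stuck-at-1: output 0 ✗
  g2 inverted output: output 0 ✗
  g3 stuck-at-0: output 0 ✗
  g3 stuck-at-1: output 1 ✓
  g3 inverted output: output 1 ✓
  g4 stuck-at-0: output 0 ✗
  g4 stuck-at-1: output 1 ✓
  g4 inverted output: output 1 ✓
Consistent faults: {g3 stuck-at-1, g3 inverted output, g4 stuck-at-1, g4 inverted output} — 4 in all.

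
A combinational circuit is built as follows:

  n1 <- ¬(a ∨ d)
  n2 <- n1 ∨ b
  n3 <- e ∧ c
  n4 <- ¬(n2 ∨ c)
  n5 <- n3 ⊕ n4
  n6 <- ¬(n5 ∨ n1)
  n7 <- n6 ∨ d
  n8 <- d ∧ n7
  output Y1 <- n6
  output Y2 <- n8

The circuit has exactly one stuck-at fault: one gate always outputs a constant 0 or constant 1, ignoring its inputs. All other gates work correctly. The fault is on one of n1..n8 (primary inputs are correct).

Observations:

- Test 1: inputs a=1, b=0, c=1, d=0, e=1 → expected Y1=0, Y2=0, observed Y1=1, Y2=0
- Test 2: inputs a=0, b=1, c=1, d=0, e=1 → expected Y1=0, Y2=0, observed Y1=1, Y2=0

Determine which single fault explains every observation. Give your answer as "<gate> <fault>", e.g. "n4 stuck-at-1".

n6 stuck-at-1

Fault-free values for test 1 (a=1, b=0, c=1, d=0, e=1): n1=0, n2=0, n3=1, n4=0, n5=1, n6=0, n7=0, n8=0, giving Y1=0, Y2=0. Observed Y1=1, Y2=0.
Test 1: faults giving observed Y1=1, Y2=0 are {n3 stuck-at-0, n4 stuck-at-1, n5 stuck-at-0, n6 stuck-at-1}.
Test 2 (a=0, b=1, c=1, d=0, e=1): fault-free n1=1, n2=1, n3=1, n4=0, n5=1, n6=0, n7=0, n8=0 → Y1=0, Y2=0; observed Y1=1, Y2=0. Eliminates n3 stuck-at-0, n4 stuck-at-1, n5 stuck-at-0.
Only n6 stuck-at-1 is consistent with every test.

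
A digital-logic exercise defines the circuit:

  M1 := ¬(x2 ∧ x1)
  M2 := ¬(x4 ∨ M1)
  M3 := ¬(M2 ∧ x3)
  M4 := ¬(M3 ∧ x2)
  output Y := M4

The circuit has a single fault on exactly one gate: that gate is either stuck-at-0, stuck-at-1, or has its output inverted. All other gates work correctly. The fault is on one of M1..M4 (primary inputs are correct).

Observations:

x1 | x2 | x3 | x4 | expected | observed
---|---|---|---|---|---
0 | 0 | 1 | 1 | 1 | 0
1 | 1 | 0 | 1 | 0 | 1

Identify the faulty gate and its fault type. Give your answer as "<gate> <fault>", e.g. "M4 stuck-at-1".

Fault-free values for test 1 (x1=0, x2=0, x3=1, x4=1): M1=1, M2=0, M3=1, M4=1, giving Y=1. Observed 0.
Test 1: faults giving observed 0 are {M4 stuck-at-0, M4 inverted output}.
Test 2 (x1=1, x2=1, x3=0, x4=1): fault-free M1=0, M2=0, M3=1, M4=0 → 0; observed 1. Eliminates M4 stuck-at-0.
Only M4 inverted output is consistent with every test.

M4 inverted output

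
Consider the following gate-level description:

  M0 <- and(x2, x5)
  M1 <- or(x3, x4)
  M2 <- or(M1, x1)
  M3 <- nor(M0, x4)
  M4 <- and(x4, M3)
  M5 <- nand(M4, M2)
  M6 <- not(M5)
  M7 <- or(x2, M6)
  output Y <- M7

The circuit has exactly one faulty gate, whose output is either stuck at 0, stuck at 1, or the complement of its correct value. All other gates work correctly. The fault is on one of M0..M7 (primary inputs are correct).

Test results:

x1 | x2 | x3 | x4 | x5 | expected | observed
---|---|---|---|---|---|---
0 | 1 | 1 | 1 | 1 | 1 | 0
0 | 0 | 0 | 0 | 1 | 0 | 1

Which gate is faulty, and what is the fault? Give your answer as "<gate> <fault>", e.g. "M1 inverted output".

M7 inverted output

Fault-free values for test 1 (x1=0, x2=1, x3=1, x4=1, x5=1): M0=1, M1=1, M2=1, M3=0, M4=0, M5=1, M6=0, M7=1, giving Y=1. Observed 0.
Test 1: faults giving observed 0 are {M7 stuck-at-0, M7 inverted output}.
Test 2 (x1=0, x2=0, x3=0, x4=0, x5=1): fault-free M0=0, M1=0, M2=0, M3=1, M4=0, M5=1, M6=0, M7=0 → 0; observed 1. Eliminates M7 stuck-at-0.
Only M7 inverted output is consistent with every test.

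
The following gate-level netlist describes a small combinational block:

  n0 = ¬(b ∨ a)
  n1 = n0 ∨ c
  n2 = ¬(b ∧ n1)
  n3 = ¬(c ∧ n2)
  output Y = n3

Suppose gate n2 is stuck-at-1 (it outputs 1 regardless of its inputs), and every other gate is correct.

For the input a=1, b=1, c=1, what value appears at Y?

Propagate with n2 forced: n0=0, n1=1, n2=1 [stuck-at-1], n3=0.
So Y = 0. (Without the fault it would be 1.)

0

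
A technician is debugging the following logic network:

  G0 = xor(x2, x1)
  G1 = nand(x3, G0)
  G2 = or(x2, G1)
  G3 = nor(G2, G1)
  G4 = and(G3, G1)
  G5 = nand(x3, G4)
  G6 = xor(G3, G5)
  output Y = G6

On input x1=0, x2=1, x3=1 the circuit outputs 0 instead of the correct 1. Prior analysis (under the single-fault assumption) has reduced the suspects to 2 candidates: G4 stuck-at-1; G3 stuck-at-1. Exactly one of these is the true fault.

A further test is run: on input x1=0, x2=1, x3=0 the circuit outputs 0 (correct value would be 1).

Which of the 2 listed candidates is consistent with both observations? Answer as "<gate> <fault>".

Evaluate each candidate on input x1=0, x2=1, x3=0:
  G4 stuck-at-1: G0=1, G1=1, G2=1, G3=0, G4=1 [stuck-at-1], G5=1, G6=1 → 1 — eliminated
  G3 stuck-at-1: G0=1, G1=1, G2=1, G3=1 [stuck-at-1], G4=1, G5=1, G6=0 → 0 — matches
Only G3 stuck-at-1 reproduces the observed 0.

G3 stuck-at-1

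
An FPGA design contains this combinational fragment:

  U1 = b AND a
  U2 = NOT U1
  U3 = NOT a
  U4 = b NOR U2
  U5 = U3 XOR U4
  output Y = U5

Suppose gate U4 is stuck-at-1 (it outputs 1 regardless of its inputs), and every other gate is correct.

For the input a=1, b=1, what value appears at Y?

1

Propagate with U4 forced: U1=1, U2=0, U3=0, U4=1 [stuck-at-1], U5=1.
So Y = 1. (Without the fault it would be 0.)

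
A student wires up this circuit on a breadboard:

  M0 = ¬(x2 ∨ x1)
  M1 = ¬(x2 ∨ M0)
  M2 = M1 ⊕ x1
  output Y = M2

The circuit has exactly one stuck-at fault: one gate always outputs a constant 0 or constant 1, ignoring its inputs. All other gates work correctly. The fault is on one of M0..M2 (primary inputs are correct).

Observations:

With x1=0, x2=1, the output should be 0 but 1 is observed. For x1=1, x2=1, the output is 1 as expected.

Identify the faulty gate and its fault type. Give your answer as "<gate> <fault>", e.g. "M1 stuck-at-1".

Fault-free values for test 1 (x1=0, x2=1): M0=0, M1=0, M2=0, giving Y=0. Observed 1.
Test 1: faults giving observed 1 are {M1 stuck-at-1, M2 stuck-at-1}.
Test 2 (x1=1, x2=1): fault-free M0=0, M1=0, M2=1 → 1; observed 1. Eliminates M1 stuck-at-1.
Only M2 stuck-at-1 is consistent with every test.

M2 stuck-at-1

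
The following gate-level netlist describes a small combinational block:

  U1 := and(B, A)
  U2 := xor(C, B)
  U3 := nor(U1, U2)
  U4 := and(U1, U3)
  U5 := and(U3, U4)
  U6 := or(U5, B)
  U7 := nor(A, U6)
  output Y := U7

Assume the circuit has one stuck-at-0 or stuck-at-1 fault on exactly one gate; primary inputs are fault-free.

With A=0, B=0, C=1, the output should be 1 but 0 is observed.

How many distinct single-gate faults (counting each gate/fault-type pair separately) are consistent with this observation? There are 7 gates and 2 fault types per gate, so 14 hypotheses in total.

Fault-free: U1=0, U2=1, U3=0, U4=0, U5=0, U6=0, U7=1 → 1. Observed 0.
  U1 stuck-at-0: output 1 ✗
  U1 stuck-at-1: output 1 ✗
  U2 stuck-at-0: output 1 ✗
  U2 stuck-at-1: output 1 ✗
  U3 stuck-at-0: output 1 ✗
  U3 stuck-at-1: output 1 ✗
  U4 stuck-at-0: output 1 ✗
  U4 stuck-at-1: output 1 ✗
  U5 stuck-at-0: output 1 ✗
  U5 stuck-at-1: output 0 ✓
  U6 stuck-at-0: output 1 ✗
  U6 stuck-at-1: output 0 ✓
  U7 stuck-at-0: output 0 ✓
  U7 stuck-at-1: output 1 ✗
Consistent faults: {U5 stuck-at-1, U6 stuck-at-1, U7 stuck-at-0} — 3 in all.

3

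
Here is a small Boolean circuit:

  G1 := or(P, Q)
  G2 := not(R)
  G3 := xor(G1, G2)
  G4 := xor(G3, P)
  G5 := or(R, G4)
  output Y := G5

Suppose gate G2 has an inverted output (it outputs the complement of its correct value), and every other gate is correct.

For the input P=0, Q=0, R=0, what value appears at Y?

0

Propagate with G2 forced: G1=0, G2=0 [inverted output], G3=0, G4=0, G5=0.
So Y = 0. (Without the fault it would be 1.)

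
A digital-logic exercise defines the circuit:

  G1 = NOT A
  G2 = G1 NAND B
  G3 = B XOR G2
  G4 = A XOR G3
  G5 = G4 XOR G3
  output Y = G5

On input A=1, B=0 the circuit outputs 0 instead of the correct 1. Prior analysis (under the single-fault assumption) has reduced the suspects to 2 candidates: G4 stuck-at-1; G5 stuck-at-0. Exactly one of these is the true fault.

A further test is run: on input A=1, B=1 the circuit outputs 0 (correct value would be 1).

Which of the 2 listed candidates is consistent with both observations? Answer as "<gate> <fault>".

G5 stuck-at-0

Evaluate each candidate on input A=1, B=1:
  G4 stuck-at-1: G1=0, G2=1, G3=0, G4=1 [stuck-at-1], G5=1 → 1 — eliminated
  G5 stuck-at-0: G1=0, G2=1, G3=0, G4=1, G5=0 [stuck-at-0] → 0 — matches
Only G5 stuck-at-0 reproduces the observed 0.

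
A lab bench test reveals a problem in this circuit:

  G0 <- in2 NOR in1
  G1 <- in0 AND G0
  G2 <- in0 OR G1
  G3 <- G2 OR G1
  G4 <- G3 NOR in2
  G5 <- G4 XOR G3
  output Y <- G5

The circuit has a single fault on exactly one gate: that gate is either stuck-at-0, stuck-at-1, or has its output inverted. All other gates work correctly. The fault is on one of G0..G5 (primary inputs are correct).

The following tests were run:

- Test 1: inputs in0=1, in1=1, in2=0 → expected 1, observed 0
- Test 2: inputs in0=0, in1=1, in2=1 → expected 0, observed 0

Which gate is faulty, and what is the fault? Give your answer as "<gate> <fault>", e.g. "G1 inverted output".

G5 stuck-at-0

Fault-free values for test 1 (in0=1, in1=1, in2=0): G0=0, G1=0, G2=1, G3=1, G4=0, G5=1, giving Y=1. Observed 0.
Test 1: faults giving observed 0 are {G4 stuck-at-1, G4 inverted output, G5 stuck-at-0, G5 inverted output}.
Test 2 (in0=0, in1=1, in2=1): fault-free G0=0, G1=0, G2=0, G3=0, G4=0, G5=0 → 0; observed 0. Eliminates G4 stuck-at-1, G4 inverted output, G5 inverted output.
Only G5 stuck-at-0 is consistent with every test.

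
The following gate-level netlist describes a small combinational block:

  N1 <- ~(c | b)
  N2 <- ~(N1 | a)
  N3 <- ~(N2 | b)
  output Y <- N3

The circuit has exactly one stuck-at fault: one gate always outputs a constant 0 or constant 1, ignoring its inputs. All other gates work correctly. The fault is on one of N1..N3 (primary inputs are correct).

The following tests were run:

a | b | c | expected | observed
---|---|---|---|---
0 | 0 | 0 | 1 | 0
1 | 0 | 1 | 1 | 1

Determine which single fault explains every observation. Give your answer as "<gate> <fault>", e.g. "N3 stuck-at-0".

Fault-free values for test 1 (a=0, b=0, c=0): N1=1, N2=0, N3=1, giving Y=1. Observed 0.
Test 1: faults giving observed 0 are {N1 stuck-at-0, N2 stuck-at-1, N3 stuck-at-0}.
Test 2 (a=1, b=0, c=1): fault-free N1=0, N2=0, N3=1 → 1; observed 1. Eliminates N2 stuck-at-1, N3 stuck-at-0.
Only N1 stuck-at-0 is consistent with every test.

N1 stuck-at-0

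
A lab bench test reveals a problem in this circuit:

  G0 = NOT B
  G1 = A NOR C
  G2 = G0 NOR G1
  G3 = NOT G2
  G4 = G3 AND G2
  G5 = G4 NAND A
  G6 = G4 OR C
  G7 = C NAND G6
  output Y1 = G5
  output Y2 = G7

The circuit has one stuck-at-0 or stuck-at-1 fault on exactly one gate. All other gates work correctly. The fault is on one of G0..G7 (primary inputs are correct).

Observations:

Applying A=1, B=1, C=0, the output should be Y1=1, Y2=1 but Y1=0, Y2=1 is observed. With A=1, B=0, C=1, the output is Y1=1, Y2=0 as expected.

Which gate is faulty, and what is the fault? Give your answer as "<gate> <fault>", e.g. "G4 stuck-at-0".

Fault-free values for test 1 (A=1, B=1, C=0): G0=0, G1=0, G2=1, G3=0, G4=0, G5=1, G6=0, G7=1, giving Y1=1, Y2=1. Observed Y1=0, Y2=1.
Test 1: faults giving observed Y1=0, Y2=1 are {G3 stuck-at-1, G4 stuck-at-1, G5 stuck-at-0}.
Test 2 (A=1, B=0, C=1): fault-free G0=1, G1=0, G2=0, G3=1, G4=0, G5=1, G6=1, G7=0 → Y1=1, Y2=0; observed Y1=1, Y2=0. Eliminates G4 stuck-at-1, G5 stuck-at-0.
Only G3 stuck-at-1 is consistent with every test.

G3 stuck-at-1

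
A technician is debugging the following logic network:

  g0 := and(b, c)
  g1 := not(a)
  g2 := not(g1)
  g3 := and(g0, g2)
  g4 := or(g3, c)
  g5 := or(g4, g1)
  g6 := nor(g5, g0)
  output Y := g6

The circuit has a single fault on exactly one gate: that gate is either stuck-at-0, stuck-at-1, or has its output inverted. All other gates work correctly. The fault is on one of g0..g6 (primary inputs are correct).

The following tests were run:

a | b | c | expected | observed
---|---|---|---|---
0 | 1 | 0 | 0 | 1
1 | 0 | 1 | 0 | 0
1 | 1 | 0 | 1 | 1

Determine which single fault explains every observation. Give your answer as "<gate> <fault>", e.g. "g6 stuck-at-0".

Fault-free values for test 1 (a=0, b=1, c=0): g0=0, g1=1, g2=0, g3=0, g4=0, g5=1, g6=0, giving Y=0. Observed 1.
Test 1: faults giving observed 1 are {g1 stuck-at-0, g1 inverted output, g5 stuck-at-0, g5 inverted output, g6 stuck-at-1, g6 inverted output}.
Test 2 (a=1, b=0, c=1): fault-free g0=0, g1=0, g2=1, g3=0, g4=1, g5=1, g6=0 → 0; observed 0. Eliminates g5 stuck-at-0, g5 inverted output, g6 stuck-at-1, g6 inverted output.
Test 3 (a=1, b=1, c=0): fault-free g0=0, g1=0, g2=1, g3=0, g4=0, g5=0, g6=1 → 1; observed 1. Eliminates g1 inverted output.
Only g1 stuck-at-0 is consistent with every test.

g1 stuck-at-0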